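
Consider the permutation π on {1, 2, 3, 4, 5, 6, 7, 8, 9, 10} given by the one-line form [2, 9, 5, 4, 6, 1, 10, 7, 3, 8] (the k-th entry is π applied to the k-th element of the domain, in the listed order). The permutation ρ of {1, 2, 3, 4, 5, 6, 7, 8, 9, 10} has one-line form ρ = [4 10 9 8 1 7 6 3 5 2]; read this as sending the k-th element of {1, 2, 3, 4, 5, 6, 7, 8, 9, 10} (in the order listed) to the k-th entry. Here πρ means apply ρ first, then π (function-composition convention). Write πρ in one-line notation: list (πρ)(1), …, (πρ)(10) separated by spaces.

Chase each element through ρ then π: 1 → 4 → 4; 2 → 10 → 8; 3 → 9 → 3; 4 → 8 → 7; 5 → 1 → 2; 6 → 7 → 10; 7 → 6 → 1; 8 → 3 → 5; 9 → 5 → 6; 10 → 2 → 9.
So πρ in one-line form is 4 8 3 7 2 10 1 5 6 9.

4 8 3 7 2 10 1 5 6 9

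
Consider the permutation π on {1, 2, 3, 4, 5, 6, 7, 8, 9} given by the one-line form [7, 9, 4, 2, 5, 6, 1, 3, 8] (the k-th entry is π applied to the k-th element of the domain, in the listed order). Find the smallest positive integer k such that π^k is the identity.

Decomposing into disjoint cycles gives cycle lengths 5, 2, 1, 1.
The order is lcm(5, 2) = 10.

10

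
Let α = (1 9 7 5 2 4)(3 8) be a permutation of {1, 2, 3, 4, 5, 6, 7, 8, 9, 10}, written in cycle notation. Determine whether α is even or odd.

even

The cycle lengths are 6, 2, 1, 1.
A cycle is odd iff its length is even; α has 2 even-length cycles, so sgn(α) = (−1)^2 and α is even.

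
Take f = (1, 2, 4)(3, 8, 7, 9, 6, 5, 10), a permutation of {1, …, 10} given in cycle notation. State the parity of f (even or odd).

The cycle lengths are 7, 3.
A cycle is odd iff its length is even; f has 0 even-length cycles, so sgn(f) = (−1)^0 and f is even.

even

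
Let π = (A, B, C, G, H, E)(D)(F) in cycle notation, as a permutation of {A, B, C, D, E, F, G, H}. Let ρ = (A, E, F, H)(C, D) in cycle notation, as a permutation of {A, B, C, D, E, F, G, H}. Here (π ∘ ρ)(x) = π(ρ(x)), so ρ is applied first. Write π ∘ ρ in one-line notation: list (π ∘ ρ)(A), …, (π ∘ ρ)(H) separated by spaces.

A C D G F E H B

Chase each element through ρ then π: A → E → A; B → B → C; C → D → D; D → C → G; E → F → F; F → H → E; G → G → H; H → A → B.
So π ∘ ρ in one-line form is A C D G F E H B.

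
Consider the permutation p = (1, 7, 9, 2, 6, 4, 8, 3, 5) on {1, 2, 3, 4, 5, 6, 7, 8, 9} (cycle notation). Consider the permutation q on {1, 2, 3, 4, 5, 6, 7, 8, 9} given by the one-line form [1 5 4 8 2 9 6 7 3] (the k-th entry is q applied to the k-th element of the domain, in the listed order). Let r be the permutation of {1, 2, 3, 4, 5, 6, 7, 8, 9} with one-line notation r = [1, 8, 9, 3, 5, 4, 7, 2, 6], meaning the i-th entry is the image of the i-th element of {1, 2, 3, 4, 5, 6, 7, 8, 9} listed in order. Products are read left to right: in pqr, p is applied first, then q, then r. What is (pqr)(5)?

1

(pqr)(5) = r(q(p(5))). p(5) = 1, then q(1) = 1, then r(1) = 1, so the result is 1.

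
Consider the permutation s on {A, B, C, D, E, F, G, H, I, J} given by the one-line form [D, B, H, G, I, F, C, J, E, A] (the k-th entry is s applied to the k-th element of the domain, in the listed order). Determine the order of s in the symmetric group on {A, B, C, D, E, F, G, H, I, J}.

6

Decomposing into disjoint cycles gives cycle lengths 6, 2, 1, 1.
The order is lcm(6, 2) = 6.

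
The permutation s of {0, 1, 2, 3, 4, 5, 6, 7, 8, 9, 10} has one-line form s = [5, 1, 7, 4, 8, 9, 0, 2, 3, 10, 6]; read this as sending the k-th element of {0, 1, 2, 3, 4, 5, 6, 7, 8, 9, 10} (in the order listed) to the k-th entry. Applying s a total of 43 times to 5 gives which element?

Tracing 5 → 9 → … returns to 5 after 5 steps, so 5 lies in a 5-cycle (0 5 9 10 6).
On a 5-cycle, s^5 is the identity, so s^43 = s^3 there (43 ≡ 3 mod 5).
Stepping 3 places around the cycle: 5 → 9 → 10 → 6.

6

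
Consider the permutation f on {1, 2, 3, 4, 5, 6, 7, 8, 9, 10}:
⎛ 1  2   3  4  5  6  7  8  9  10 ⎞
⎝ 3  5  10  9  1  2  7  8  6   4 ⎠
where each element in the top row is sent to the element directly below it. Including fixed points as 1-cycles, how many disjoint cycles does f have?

3

The cycle decomposition is (1, 3, 10, 4, 9, 6, 2, 5)(7)(8), which has 3 cycles (counting 1-cycles).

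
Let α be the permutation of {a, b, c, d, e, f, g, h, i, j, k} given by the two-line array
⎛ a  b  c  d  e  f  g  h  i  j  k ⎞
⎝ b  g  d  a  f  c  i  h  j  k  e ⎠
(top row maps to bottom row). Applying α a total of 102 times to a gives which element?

Tracing a → b → … returns to a after 10 steps, so a lies in a 10-cycle (a b g i j k e f c d).
On a 10-cycle, α^10 is the identity, so α^102 = α^2 there (102 ≡ 2 mod 10).
Stepping 2 places around the cycle: a → b → g.

g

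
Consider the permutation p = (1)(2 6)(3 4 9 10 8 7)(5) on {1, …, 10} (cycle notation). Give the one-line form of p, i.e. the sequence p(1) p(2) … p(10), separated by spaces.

Each element maps to the next entry in its cycle (wrapping to the front): 1↦1, 2↦6, 3↦4, 4↦9, 5↦5, 6↦2, 7↦3, 8↦7, 9↦10, 10↦8.
Listing these in domain order gives 1 6 4 9 5 2 3 7 10 8.

1 6 4 9 5 2 3 7 10 8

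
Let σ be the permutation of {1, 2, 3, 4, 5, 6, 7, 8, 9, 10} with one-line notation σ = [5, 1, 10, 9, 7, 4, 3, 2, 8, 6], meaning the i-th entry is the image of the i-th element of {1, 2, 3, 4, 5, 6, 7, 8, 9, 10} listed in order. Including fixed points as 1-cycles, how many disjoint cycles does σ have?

The cycle decomposition is (1, 5, 7, 3, 10, 6, 4, 9, 8, 2), which has 1 cycle (counting 1-cycles).

1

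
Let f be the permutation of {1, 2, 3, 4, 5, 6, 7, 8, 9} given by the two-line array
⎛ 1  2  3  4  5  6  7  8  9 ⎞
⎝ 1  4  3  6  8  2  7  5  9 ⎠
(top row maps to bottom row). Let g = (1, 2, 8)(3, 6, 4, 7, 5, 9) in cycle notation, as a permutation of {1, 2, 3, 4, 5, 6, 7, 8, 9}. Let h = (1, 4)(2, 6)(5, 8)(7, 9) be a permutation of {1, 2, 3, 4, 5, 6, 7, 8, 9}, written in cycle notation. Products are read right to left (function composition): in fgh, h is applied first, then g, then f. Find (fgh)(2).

Apply the permutations in order: h(2) = 6, then g(6) = 4, then f(4) = 6. So (fgh)(2) = 6.

6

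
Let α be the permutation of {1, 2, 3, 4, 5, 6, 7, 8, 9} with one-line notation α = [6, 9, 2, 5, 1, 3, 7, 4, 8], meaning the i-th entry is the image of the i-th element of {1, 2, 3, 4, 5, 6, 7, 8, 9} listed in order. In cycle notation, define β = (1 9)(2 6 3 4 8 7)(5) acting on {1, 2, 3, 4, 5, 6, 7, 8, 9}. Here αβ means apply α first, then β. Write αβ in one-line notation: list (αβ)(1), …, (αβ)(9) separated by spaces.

3 1 6 5 9 4 2 8 7

(αβ)(x) = β(α(x)). Computing each image: β(α(1)) = β(6) = 3, β(α(2)) = β(9) = 1, β(α(3)) = β(2) = 6, β(α(4)) = β(5) = 5, β(α(5)) = β(1) = 9, β(α(6)) = β(3) = 4, β(α(7)) = β(7) = 2, β(α(8)) = β(4) = 8, β(α(9)) = β(8) = 7.
Hence αβ = [3 1 6 5 9 4 2 8 7].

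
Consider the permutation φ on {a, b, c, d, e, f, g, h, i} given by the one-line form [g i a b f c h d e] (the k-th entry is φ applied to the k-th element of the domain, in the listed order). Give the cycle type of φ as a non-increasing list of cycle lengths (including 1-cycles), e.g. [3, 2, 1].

The disjoint cycles are (a g h d b i e f c), with lengths 9 in non-increasing order.

[9]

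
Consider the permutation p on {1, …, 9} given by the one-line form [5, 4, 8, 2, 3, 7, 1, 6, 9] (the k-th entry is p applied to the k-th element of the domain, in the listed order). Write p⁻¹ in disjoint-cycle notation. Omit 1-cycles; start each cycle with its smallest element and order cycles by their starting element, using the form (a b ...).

(1 7 6 8 3 5)(2 4)

The cycle decomposition of p is (1 5 3 8 6 7)(2 4).
Reversing each cycle (and rotating so the smallest element leads) gives p⁻¹ = (1 7 6 8 3 5)(2 4).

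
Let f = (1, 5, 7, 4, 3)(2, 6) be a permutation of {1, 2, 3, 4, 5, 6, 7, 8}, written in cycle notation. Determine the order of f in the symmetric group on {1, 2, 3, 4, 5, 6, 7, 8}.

The cycle type of f is (5, 2, 1).
The order is lcm(5, 2) = 10.

10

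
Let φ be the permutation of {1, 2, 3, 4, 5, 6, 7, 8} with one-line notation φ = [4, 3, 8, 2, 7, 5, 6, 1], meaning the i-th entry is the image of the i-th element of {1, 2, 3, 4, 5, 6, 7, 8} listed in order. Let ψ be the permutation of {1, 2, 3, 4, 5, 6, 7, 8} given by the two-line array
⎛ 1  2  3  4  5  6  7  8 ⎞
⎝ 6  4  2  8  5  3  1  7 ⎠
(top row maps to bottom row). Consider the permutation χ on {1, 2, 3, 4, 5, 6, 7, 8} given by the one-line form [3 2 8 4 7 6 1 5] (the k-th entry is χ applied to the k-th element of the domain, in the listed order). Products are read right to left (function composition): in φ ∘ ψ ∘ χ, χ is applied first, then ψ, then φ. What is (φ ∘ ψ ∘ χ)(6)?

8

Apply the permutations in order: χ(6) = 6, then ψ(6) = 3, then φ(3) = 8. So (φ ∘ ψ ∘ χ)(6) = 8.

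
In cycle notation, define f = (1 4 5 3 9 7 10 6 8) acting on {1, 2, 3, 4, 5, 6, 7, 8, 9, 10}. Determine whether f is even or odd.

The cycle lengths are 9, 1.
A cycle is odd iff its length is even; f has 0 even-length cycles, so sgn(f) = (−1)^0 and f is even.

even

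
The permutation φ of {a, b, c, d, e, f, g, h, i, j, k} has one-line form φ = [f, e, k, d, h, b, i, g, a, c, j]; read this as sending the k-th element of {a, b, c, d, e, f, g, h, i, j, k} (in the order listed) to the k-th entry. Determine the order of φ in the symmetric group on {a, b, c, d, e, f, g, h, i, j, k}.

21

The disjoint-cycle form of φ has cycle lengths 7, 3, 1.
The order is lcm(7, 3) = 21.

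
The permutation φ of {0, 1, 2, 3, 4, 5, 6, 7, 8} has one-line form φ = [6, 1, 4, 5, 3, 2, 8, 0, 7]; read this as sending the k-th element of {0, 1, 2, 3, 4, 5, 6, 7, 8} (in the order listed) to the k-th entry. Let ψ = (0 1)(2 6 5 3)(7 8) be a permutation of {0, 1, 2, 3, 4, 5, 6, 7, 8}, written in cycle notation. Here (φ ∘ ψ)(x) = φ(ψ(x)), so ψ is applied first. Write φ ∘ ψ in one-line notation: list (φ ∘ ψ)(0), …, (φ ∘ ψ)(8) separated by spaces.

Chase each element through ψ then φ: 0 → 1 → 1; 1 → 0 → 6; 2 → 6 → 8; 3 → 2 → 4; 4 → 4 → 3; 5 → 3 → 5; 6 → 5 → 2; 7 → 8 → 7; 8 → 7 → 0.
So φ ∘ ψ in one-line form is 1 6 8 4 3 5 2 7 0.

1 6 8 4 3 5 2 7 0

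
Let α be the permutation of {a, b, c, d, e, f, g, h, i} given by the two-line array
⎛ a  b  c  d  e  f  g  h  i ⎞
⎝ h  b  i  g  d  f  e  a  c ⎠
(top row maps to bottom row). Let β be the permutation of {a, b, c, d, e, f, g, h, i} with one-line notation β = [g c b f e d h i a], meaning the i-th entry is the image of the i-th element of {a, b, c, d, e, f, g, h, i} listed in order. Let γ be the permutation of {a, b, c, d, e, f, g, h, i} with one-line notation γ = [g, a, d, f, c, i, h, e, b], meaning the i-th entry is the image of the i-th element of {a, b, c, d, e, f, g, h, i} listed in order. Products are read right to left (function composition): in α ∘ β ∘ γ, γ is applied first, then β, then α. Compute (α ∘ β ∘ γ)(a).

a

Apply the permutations in order: γ(a) = g, then β(g) = h, then α(h) = a. So (α ∘ β ∘ γ)(a) = a.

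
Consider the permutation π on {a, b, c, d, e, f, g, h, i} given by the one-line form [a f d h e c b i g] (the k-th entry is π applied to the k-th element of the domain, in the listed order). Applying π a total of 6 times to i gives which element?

h

Tracing i → g → … returns to i after 7 steps, so i lies in a 7-cycle (b, f, c, d, h, i, g).
Stepping 6 places around the cycle: i → g → b → f → c → d → h.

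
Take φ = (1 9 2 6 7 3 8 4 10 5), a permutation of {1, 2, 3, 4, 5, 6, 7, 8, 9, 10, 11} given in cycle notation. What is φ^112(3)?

4

3 lies in the 10-cycle (1 9 2 6 7 3 8 4 10 5).
Since the cycle has length 10, φ^112 acts on it the same as φ^2 (112 mod 10 = 2).
Advancing 2 steps from 3: 3 → 8 → 4.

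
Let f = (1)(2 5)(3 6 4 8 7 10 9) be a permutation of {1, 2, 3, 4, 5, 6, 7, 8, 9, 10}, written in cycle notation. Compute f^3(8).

8 lies in the 7-cycle (3 6 4 8 7 10 9).
Stepping 3 places around the cycle: 8 → 7 → 10 → 9.

9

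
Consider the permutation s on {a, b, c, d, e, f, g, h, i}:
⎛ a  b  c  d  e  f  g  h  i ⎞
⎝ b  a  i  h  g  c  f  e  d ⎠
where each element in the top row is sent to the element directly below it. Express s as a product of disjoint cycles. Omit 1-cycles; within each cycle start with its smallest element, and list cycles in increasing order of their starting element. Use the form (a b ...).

(a b)(c i d h e g f)

From a: a → b → a, closing the cycle (a b).
Repeating from the next unused element and collecting all non-trivial cycles gives (a b)(c i d h e g f).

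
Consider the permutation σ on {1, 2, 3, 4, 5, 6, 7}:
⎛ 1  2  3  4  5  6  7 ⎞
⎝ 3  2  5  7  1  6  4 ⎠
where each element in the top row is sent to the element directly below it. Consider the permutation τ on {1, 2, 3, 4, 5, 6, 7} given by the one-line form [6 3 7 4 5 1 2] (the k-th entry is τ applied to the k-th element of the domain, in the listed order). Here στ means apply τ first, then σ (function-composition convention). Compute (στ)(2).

5

(στ)(2) = σ(τ(2)). τ(2) = 3, then σ(3) = 5. So (στ)(2) = 5.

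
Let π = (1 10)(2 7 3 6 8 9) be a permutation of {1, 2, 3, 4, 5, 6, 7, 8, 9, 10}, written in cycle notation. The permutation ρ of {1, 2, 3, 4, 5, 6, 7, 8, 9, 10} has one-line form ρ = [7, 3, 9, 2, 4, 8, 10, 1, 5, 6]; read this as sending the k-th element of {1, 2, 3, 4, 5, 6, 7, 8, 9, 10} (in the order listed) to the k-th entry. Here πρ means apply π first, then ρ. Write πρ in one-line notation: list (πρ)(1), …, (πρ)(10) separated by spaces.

6 10 8 2 4 1 9 5 3 7

For each element, apply π then ρ: 1 → 10 → 6; 2 → 7 → 10; 3 → 6 → 8; 4 → 4 → 2; 5 → 5 → 4; 6 → 8 → 1; 7 → 3 → 9; 8 → 9 → 5; 9 → 2 → 3; 10 → 1 → 7.
So πρ in one-line form is 6 10 8 2 4 1 9 5 3 7.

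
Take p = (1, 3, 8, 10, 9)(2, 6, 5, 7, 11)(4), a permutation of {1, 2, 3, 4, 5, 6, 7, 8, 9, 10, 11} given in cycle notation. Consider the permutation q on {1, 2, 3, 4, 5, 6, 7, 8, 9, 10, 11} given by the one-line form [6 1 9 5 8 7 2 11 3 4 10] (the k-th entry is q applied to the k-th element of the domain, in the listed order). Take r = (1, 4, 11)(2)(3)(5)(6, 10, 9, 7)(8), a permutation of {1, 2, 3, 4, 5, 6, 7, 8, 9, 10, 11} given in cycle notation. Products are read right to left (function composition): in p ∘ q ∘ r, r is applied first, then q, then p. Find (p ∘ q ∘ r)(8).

Apply the permutations in order: r(8) = 8, then q(8) = 11, then p(11) = 2. So (p ∘ q ∘ r)(8) = 2.

2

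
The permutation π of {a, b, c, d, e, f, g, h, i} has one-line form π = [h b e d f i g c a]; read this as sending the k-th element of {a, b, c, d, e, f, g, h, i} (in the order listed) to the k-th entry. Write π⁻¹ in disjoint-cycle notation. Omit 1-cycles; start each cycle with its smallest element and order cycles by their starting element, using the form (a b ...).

(a i f e c h)

The cycle decomposition of π is (a h c e f i).
Reversing each cycle (and rotating so the smallest element leads) gives π⁻¹ = (a i f e c h).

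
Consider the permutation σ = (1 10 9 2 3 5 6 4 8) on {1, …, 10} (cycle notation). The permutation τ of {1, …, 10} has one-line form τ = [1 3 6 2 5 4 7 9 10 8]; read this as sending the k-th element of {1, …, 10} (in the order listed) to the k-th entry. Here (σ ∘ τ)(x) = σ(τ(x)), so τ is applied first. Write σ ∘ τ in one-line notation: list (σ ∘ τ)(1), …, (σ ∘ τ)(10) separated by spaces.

10 5 4 3 6 8 7 2 9 1

(σ ∘ τ)(x) = σ(τ(x)). Computing each image: σ(τ(1)) = σ(1) = 10, σ(τ(2)) = σ(3) = 5, σ(τ(3)) = σ(6) = 4, σ(τ(4)) = σ(2) = 3, σ(τ(5)) = σ(5) = 6, σ(τ(6)) = σ(4) = 8, σ(τ(7)) = σ(7) = 7, σ(τ(8)) = σ(9) = 2, σ(τ(9)) = σ(10) = 9, σ(τ(10)) = σ(8) = 1.
Hence σ ∘ τ = [10 5 4 3 6 8 7 2 9 1].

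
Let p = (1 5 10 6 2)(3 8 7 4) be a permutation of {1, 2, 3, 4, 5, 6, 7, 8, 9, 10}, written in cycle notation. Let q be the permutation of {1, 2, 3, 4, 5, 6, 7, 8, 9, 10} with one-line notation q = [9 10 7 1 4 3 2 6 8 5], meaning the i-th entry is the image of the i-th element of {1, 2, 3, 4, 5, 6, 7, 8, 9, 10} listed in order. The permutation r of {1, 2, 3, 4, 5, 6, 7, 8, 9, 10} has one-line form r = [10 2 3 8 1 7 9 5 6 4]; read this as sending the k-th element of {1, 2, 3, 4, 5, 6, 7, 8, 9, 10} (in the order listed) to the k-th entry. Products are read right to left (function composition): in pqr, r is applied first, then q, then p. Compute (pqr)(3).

4

(pqr)(3) = p(q(r(3))). r(3) = 3, then q(3) = 7, then p(7) = 4, so the result is 4.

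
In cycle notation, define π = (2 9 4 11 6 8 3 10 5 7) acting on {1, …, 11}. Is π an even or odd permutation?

The cycle lengths are 10, 1.
A cycle of length ℓ contributes ℓ−1 transpositions, so π is a product of 9 transpositions — odd.

odd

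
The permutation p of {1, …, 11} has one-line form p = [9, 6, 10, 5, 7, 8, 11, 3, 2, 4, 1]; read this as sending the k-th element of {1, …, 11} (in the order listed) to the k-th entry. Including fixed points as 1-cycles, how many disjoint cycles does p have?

The cycle decomposition is (1 9 2 6 8 3 10 4 5 7 11), which has 1 cycle (counting 1-cycles).

1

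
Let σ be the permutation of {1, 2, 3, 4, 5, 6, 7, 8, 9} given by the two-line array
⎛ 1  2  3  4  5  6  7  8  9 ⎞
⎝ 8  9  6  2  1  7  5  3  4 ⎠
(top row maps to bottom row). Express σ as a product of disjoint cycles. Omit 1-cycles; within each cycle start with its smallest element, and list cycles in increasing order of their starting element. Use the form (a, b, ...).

(1, 8, 3, 6, 7, 5)(2, 9, 4)

Iterating σ from 1 gives 1 → 8 → 3 → 6 → 7 → 5 → 1; that is the 6-cycle (1, 8, 3, 6, 7, 5).
Repeating from the next unused element and collecting all non-trivial cycles gives (1, 8, 3, 6, 7, 5)(2, 9, 4).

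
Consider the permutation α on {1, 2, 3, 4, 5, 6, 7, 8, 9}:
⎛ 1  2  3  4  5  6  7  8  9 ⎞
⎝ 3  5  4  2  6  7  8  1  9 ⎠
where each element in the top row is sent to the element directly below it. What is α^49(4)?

2

Tracing 4 → 2 → … returns to 4 after 8 steps, so 4 lies in an 8-cycle (1 3 4 2 5 6 7 8).
Powers repeat with period 8 on this cycle, and 49 mod 8 = 1, so α^49(4) = α^1(4).
Stepping 1 place around the cycle: 4 → 2.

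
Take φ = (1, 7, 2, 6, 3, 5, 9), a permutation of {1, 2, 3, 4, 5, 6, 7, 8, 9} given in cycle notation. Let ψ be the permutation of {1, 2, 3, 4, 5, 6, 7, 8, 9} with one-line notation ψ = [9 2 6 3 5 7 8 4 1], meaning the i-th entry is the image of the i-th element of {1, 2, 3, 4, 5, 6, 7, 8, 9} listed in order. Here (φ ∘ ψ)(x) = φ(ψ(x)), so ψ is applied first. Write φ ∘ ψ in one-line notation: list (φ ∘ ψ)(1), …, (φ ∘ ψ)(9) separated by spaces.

1 6 3 5 9 2 8 4 7

(φ ∘ ψ)(x) = φ(ψ(x)). Computing each image: φ(ψ(1)) = φ(9) = 1, φ(ψ(2)) = φ(2) = 6, φ(ψ(3)) = φ(6) = 3, φ(ψ(4)) = φ(3) = 5, φ(ψ(5)) = φ(5) = 9, φ(ψ(6)) = φ(7) = 2, φ(ψ(7)) = φ(8) = 8, φ(ψ(8)) = φ(4) = 4, φ(ψ(9)) = φ(1) = 7.
Hence φ ∘ ψ = [1 6 3 5 9 2 8 4 7].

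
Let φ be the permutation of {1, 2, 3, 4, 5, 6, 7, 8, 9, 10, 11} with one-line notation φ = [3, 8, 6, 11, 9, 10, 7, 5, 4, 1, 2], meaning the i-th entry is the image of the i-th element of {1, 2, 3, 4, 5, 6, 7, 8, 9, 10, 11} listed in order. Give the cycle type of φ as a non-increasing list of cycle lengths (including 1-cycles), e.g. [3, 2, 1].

[6, 4, 1]

The disjoint cycles are (1, 3, 6, 10)(2, 8, 5, 9, 4, 11)(7), with lengths 6, 4, 1 in non-increasing order.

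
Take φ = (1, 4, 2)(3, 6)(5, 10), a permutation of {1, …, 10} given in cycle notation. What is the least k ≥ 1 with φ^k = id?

The cycle type of φ is (3, 2, 2, 1, 1, 1).
Since disjoint cycles commute, ord(φ) = lcm(3, 2, 2) = 6.

6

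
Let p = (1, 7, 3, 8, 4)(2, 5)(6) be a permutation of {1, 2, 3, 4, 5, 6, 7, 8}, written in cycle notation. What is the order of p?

The disjoint cycles have lengths 5, 2, 1.
The order is lcm(5, 2) = 10.

10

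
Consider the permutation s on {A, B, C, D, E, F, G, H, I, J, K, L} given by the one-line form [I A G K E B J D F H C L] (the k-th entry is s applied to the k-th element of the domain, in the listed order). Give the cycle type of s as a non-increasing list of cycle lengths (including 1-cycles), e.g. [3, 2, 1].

[6, 4, 1, 1]

The disjoint cycles are (A I F B)(C G J H D K)(E)(L), with lengths 6, 4, 1, 1 in non-increasing order.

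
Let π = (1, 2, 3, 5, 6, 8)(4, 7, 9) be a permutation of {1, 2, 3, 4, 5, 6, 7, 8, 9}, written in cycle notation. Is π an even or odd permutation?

The cycle lengths are 6, 3.
A cycle is odd iff its length is even; π has 1 even-length cycle, so sgn(π) = (−1)^1 and π is odd.

odd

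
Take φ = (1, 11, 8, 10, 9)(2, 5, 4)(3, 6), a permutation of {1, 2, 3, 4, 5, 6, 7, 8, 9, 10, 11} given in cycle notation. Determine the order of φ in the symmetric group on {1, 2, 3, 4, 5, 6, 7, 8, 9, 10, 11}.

The cycle type of φ is (5, 3, 2, 1).
The order is lcm(5, 3, 2) = 30.

30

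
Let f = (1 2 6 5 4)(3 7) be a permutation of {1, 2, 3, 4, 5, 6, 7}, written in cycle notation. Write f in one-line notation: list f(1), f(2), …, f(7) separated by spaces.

Each element maps to the next entry in its cycle (wrapping to the front): 1→2, 2→6, 3→7, 4→1, 5→4, 6→5, 7→3.
So the one-line form is 2 6 7 1 4 5 3.

2 6 7 1 4 5 3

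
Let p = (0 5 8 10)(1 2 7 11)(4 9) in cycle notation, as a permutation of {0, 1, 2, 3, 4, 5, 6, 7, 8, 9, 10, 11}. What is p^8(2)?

2

2 lies in the 4-cycle (1 2 7 11).
Powers repeat with period 4 on this cycle, and 8 mod 4 = 0, so p^8(2) = p^0(2).
So p^8(2) = 2.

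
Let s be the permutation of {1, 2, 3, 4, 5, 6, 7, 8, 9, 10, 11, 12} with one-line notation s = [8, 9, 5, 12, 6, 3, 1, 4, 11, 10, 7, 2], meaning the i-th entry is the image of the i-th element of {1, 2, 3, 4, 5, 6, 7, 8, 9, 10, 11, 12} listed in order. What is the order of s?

The disjoint-cycle form of s has cycle lengths 8, 3, 1.
The order of s is the least common multiple of its cycle lengths: lcm(8, 3) = 24.

24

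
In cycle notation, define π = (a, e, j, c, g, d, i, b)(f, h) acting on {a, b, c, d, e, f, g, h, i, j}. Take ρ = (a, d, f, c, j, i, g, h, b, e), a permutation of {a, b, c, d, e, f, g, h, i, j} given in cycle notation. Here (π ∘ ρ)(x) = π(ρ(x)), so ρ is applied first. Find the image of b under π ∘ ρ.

(π ∘ ρ)(b) = π(ρ(b)). ρ(b) = e, then π(e) = j. So (π ∘ ρ)(b) = j.

j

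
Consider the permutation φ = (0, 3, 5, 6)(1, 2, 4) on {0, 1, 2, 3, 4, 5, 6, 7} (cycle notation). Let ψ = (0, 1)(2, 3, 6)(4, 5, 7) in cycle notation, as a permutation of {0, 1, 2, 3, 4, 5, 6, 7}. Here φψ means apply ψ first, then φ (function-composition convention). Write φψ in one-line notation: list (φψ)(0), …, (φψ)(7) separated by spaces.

2 3 5 0 6 7 4 1

Chase each element through ψ then φ: 0 → 1 → 2; 1 → 0 → 3; 2 → 3 → 5; 3 → 6 → 0; 4 → 5 → 6; 5 → 7 → 7; 6 → 2 → 4; 7 → 4 → 1.
Collecting the images, φψ = [2 3 5 0 6 7 4 1].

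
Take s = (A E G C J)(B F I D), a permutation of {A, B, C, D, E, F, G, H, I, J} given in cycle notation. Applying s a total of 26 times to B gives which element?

B lies in the 4-cycle (B F I D).
Powers repeat with period 4 on this cycle, and 26 mod 4 = 2, so s^26(B) = s^2(B).
Stepping 2 places around the cycle: B → F → I.

I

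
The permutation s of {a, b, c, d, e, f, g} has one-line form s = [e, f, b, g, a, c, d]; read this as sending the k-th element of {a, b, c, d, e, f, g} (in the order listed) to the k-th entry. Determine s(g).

g is element number 7 of the domain, and entry number 7 of the one-line form is d, so s(g) = d.

d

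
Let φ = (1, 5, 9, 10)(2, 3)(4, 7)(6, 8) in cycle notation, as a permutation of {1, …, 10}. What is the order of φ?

The cycle type of φ is (4, 2, 2, 2).
Since disjoint cycles commute, ord(φ) = lcm(4, 2, 2, 2) = 4.

4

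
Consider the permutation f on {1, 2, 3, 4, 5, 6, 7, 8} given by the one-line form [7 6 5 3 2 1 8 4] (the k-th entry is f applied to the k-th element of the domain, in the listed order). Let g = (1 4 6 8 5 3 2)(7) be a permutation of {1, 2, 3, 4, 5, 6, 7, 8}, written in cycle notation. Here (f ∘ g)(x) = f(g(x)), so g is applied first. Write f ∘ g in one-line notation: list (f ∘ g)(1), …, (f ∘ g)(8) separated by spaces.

Chase each element through g then f: 1 → 4 → 3; 2 → 1 → 7; 3 → 2 → 6; 4 → 6 → 1; 5 → 3 → 5; 6 → 8 → 4; 7 → 7 → 8; 8 → 5 → 2.
Collecting the images, f ∘ g = [3 7 6 1 5 4 8 2].

3 7 6 1 5 4 8 2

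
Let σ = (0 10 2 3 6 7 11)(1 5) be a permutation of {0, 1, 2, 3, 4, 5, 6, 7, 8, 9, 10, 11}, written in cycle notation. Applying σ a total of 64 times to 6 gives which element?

7

6 lies in the 7-cycle (0 10 2 3 6 7 11).
Since the cycle has length 7, σ^64 acts on it the same as σ^1 (64 mod 7 = 1).
Stepping 1 place around the cycle: 6 → 7.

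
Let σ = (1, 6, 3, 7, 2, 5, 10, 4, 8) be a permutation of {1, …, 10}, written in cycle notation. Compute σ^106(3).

1

3 lies in the 9-cycle (1, 6, 3, 7, 2, 5, 10, 4, 8).
Powers repeat with period 9 on this cycle, and 106 mod 9 = 7, so σ^106(3) = σ^7(3).
Stepping 7 places around the cycle: 3 → 7 → 2 → 5 → 10 → 4 → 8 → 1.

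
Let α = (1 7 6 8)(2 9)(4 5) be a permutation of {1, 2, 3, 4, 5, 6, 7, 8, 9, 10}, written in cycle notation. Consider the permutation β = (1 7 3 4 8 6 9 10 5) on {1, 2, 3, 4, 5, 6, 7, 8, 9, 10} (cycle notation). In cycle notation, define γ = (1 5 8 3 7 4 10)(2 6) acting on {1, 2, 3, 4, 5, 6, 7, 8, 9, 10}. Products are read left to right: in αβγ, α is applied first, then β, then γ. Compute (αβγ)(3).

(αβγ)(3) = γ(β(α(3))). α(3) = 3, then β(3) = 4, then γ(4) = 10, so the result is 10.

10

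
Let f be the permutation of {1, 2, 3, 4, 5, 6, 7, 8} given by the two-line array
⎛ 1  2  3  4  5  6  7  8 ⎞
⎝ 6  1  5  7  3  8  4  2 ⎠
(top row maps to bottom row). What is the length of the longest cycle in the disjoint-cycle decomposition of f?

4

Decomposing into disjoint cycles gives (1 6 8 2)(3 5)(4 7); the longest has length 4.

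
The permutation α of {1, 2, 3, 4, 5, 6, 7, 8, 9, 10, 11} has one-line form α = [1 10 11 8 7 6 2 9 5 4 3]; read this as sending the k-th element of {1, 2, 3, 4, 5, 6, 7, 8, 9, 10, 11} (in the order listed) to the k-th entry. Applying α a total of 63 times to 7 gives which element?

7

Tracing 7 → 2 → … returns to 7 after 7 steps, so 7 lies in a 7-cycle (2 10 4 8 9 5 7).
On a 7-cycle, α^7 is the identity, so α^63 = α^0 there (63 ≡ 0 mod 7).
So α^63(7) = 7.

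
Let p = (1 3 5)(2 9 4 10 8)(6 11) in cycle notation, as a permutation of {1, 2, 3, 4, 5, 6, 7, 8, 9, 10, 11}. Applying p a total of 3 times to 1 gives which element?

1

1 lies in the 3-cycle (1 3 5).
On a 3-cycle, p^3 is the identity, so p^3 = p^0 there (3 ≡ 0 mod 3).
So p^3(1) = 1.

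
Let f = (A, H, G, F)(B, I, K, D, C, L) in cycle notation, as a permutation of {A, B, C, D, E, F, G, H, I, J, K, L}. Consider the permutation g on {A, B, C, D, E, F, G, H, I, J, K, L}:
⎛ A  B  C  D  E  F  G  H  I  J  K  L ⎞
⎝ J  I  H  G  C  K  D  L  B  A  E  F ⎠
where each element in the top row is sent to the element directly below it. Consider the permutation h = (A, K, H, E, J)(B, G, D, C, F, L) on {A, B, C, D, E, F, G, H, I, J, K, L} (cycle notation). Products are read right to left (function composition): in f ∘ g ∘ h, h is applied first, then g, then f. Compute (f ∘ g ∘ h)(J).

Chase J: h(J) = A; g(A) = J; f(J) = J. Hence (f ∘ g ∘ h)(J) = J.

J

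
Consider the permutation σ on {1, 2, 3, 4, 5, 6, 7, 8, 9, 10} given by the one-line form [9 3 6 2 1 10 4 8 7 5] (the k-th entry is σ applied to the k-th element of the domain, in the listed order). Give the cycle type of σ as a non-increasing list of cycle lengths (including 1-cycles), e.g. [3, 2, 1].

[9, 1]

The disjoint cycles are (1 9 7 4 2 3 6 10 5)(8), with lengths 9, 1 in non-increasing order.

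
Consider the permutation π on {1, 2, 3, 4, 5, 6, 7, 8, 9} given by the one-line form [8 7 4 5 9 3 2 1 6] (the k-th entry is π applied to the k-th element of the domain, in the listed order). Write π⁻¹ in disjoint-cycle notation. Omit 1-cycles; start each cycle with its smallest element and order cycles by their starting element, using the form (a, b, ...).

The cycle decomposition of π is (1, 8)(2, 7)(3, 4, 5, 9, 6).
The inverse reverses every cycle; in canonical form, π⁻¹ = (1, 8)(2, 7)(3, 6, 9, 5, 4).

(1, 8)(2, 7)(3, 6, 9, 5, 4)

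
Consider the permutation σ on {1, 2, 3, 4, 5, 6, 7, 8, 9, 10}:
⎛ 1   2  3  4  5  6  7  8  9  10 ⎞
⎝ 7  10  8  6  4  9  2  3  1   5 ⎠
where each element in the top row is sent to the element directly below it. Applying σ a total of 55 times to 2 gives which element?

Tracing 2 → 10 → … returns to 2 after 8 steps, so 2 lies in an 8-cycle (1 7 2 10 5 4 6 9).
Powers repeat with period 8 on this cycle, and 55 mod 8 = 7, so σ^55(2) = σ^7(2).
Advancing 7 steps from 2: 2 → 10 → 5 → 4 → 6 → 9 → 1 → 7.

7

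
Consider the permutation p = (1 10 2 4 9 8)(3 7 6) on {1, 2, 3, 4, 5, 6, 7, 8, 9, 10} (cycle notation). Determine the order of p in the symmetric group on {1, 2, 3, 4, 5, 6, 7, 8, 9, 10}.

6

The cycle type of p is (6, 3, 1).
Since disjoint cycles commute, ord(p) = lcm(6, 3) = 6.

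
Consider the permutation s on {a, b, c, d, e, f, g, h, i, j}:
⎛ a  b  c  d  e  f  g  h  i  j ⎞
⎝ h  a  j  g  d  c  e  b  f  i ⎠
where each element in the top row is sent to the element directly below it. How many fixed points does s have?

No element satisfies s(x) = x, so there are 0 fixed points.

0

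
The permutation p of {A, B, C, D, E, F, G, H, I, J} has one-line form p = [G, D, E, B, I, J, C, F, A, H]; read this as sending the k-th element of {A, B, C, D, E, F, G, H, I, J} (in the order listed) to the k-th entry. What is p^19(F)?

Tracing F → J → … returns to F after 3 steps, so F lies in a 3-cycle (F J H).
Powers repeat with period 3 on this cycle, and 19 mod 3 = 1, so p^19(F) = p^1(F).
Stepping 1 place around the cycle: F → J.

J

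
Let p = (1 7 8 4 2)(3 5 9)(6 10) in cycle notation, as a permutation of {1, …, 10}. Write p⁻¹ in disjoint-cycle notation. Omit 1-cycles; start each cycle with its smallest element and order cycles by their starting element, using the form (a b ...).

If p sends a → b within a cycle, p⁻¹ sends b → a; equivalently, reverse each cycle.
After reversing and putting each cycle's least element first, p⁻¹ = (1 2 4 8 7)(3 9 5)(6 10).

(1 2 4 8 7)(3 9 5)(6 10)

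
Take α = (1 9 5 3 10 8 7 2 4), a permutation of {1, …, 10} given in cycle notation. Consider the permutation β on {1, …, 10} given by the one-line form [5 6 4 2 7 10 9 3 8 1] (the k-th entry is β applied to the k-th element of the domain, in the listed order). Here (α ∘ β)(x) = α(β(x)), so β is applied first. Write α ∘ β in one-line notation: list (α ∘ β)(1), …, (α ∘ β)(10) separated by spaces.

Chase each element through β then α: 1 → 5 → 3; 2 → 6 → 6; 3 → 4 → 1; 4 → 2 → 4; 5 → 7 → 2; 6 → 10 → 8; 7 → 9 → 5; 8 → 3 → 10; 9 → 8 → 7; 10 → 1 → 9.
So α ∘ β in one-line form is 3 6 1 4 2 8 5 10 7 9.

3 6 1 4 2 8 5 10 7 9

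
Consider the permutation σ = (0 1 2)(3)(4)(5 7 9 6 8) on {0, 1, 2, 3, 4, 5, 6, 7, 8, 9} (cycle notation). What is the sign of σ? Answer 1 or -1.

1

The cycle lengths are 5, 3, 1, 1.
A cycle is odd iff its length is even; σ has 0 even-length cycles, so sgn(σ) = (−1)^0 and σ is even.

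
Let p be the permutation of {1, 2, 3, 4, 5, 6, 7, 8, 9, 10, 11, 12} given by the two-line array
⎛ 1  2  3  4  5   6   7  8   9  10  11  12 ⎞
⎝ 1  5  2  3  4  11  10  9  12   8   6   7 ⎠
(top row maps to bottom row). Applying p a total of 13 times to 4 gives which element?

3

Tracing 4 → 3 → … returns to 4 after 4 steps, so 4 lies in a 4-cycle (2 5 4 3).
Since the cycle has length 4, p^13 acts on it the same as p^1 (13 mod 4 = 1).
Advancing 1 step from 4: 4 → 3.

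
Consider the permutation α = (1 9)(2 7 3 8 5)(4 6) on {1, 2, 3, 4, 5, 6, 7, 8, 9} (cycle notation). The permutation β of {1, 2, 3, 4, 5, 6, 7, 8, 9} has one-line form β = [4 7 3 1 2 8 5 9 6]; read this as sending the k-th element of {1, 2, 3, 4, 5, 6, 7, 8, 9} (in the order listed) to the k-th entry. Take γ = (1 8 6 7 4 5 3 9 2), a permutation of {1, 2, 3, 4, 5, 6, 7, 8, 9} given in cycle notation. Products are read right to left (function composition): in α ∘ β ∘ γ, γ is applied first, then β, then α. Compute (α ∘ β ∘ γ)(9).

3

Apply the permutations in order: γ(9) = 2, then β(2) = 7, then α(7) = 3. So (α ∘ β ∘ γ)(9) = 3.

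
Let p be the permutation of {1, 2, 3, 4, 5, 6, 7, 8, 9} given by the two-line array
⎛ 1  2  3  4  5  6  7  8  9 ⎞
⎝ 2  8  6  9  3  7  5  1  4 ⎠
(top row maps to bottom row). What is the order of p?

12

Decomposing into disjoint cycles gives cycle lengths 4, 3, 2.
The order of p is the least common multiple of its cycle lengths: lcm(4, 3, 2) = 12.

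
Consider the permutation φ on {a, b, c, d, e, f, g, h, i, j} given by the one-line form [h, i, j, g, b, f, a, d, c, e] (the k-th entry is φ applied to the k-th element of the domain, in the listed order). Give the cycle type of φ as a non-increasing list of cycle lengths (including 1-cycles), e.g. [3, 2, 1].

The disjoint cycles are (a, h, d, g)(b, i, c, j, e)(f), with lengths 5, 4, 1 in non-increasing order.

[5, 4, 1]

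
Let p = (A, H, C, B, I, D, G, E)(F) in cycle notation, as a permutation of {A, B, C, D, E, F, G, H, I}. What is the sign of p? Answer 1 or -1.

-1

The cycle lengths are 8, 1.
A cycle is odd iff its length is even; p has 1 even-length cycle, so sgn(p) = (−1)^1 and p is odd.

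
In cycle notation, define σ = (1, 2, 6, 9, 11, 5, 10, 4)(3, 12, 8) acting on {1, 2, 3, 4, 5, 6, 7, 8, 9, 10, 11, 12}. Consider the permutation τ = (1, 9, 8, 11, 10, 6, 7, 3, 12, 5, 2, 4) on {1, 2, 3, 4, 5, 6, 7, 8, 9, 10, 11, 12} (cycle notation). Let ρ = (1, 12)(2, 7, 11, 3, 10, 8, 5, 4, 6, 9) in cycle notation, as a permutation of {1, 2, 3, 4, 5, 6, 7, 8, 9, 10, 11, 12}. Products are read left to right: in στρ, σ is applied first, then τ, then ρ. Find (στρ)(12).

Apply the permutations in order: σ(12) = 8, then τ(8) = 11, then ρ(11) = 3. So (στρ)(12) = 3.

3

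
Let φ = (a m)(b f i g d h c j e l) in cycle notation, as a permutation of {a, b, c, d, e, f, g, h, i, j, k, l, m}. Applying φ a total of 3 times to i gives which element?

h

i lies in the 10-cycle (b f i g d h c j e l).
Advancing 3 steps from i: i → g → d → h.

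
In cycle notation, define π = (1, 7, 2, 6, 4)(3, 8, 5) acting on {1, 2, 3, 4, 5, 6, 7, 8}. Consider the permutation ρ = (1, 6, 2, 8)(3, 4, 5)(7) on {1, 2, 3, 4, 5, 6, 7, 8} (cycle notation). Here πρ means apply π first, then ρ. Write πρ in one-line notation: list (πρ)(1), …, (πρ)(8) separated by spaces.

Chase each element through π then ρ: 1 → 7 → 7; 2 → 6 → 2; 3 → 8 → 1; 4 → 1 → 6; 5 → 3 → 4; 6 → 4 → 5; 7 → 2 → 8; 8 → 5 → 3.
Collecting the images, πρ = [7 2 1 6 4 5 8 3].

7 2 1 6 4 5 8 3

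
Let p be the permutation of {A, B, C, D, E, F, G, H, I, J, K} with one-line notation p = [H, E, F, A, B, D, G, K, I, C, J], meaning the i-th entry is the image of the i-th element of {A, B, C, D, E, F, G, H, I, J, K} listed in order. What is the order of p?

14

The disjoint-cycle form of p has cycle lengths 7, 2, 1, 1.
Since disjoint cycles commute, ord(p) = lcm(7, 2) = 14.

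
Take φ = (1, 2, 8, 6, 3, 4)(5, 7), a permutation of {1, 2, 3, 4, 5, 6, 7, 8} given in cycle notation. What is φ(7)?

In the cycle (5, 7), 7 is followed by 5, so φ(7) = 5.

5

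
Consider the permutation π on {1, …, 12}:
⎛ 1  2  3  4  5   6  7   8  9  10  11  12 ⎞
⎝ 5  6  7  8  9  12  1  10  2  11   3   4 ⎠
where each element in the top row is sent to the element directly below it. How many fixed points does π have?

0

No element satisfies π(x) = x, so there are 0 fixed points.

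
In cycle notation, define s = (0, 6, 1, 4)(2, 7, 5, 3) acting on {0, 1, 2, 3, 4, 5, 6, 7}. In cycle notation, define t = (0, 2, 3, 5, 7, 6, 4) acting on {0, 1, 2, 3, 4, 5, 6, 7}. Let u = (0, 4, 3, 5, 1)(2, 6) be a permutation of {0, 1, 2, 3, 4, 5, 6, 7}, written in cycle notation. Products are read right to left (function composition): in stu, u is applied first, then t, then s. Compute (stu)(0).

6

Chase 0: u(0) = 4; t(4) = 0; s(0) = 6. Hence (stu)(0) = 6.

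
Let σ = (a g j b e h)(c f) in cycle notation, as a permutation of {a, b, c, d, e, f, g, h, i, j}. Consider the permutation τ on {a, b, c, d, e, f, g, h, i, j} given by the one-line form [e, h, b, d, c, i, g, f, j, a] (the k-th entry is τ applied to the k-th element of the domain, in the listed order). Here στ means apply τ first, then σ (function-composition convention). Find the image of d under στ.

First apply τ: τ(d) = d, then σ(d) = d. Thus (στ)(d) = d.

d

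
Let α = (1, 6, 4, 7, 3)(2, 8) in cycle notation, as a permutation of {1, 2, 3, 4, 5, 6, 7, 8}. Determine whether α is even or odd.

The cycle lengths are 5, 2, 1.
A cycle is odd iff its length is even; α has 1 even-length cycle, so sgn(α) = (−1)^1 and α is odd.

odd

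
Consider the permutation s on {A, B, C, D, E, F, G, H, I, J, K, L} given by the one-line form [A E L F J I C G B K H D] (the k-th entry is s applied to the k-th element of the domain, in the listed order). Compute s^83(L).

J

Tracing L → D → … returns to L after 11 steps, so L lies in an 11-cycle (B, E, J, K, H, G, C, L, D, F, I).
Powers repeat with period 11 on this cycle, and 83 mod 11 = 6, so s^83(L) = s^6(L).
Stepping 6 places around the cycle: L → D → F → I → B → E → J.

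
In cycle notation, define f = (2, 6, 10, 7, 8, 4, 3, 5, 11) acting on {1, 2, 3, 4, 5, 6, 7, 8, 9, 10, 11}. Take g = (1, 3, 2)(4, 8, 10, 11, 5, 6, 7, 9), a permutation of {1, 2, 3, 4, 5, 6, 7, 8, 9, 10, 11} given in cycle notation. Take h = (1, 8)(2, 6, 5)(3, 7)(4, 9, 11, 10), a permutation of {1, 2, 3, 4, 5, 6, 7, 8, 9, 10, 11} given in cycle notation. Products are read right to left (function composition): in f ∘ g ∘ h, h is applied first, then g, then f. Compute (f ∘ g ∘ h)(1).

7

(f ∘ g ∘ h)(1) = f(g(h(1))). h(1) = 8, then g(8) = 10, then f(10) = 7, so the result is 7.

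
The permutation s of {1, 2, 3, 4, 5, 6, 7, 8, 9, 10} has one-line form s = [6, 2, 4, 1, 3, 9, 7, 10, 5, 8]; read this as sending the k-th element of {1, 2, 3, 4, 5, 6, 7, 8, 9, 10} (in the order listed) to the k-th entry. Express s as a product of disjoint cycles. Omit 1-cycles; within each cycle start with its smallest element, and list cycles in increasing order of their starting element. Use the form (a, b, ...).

(1, 6, 9, 5, 3, 4)(8, 10)

Start at 1 and follow images: 1 → 6 → 9 → 5 → 3 → 4 → 1, giving the cycle (1, 6, 9, 5, 3, 4).
Continuing from each remaining unvisited element yields (1, 6, 9, 5, 3, 4)(8, 10).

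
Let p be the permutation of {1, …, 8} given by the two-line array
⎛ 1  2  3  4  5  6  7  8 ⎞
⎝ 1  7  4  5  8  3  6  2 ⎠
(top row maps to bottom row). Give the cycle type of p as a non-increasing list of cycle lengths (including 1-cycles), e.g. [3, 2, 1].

The disjoint cycles are (1)(2 7 6 3 4 5 8), with lengths 7, 1 in non-increasing order.

[7, 1]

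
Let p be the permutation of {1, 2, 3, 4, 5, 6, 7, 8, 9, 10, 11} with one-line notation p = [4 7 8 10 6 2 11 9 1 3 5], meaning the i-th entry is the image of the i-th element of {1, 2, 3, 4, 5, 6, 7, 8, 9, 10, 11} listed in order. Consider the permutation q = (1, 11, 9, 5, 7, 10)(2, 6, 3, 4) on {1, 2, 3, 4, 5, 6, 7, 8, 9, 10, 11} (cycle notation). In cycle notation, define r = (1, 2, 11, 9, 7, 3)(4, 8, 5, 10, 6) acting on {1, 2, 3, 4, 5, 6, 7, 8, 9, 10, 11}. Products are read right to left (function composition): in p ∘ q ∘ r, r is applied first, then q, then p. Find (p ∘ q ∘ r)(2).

Chase 2: r(2) = 11; q(11) = 9; p(9) = 1. Hence (p ∘ q ∘ r)(2) = 1.

1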